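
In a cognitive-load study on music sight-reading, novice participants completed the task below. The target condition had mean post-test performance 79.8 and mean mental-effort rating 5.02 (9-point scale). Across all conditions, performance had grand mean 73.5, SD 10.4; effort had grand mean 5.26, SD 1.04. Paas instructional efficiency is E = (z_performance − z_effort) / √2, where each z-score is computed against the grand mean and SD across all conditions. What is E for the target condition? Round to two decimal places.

0.59

z_performance = (79.8 − 73.5) / 10.4 = 6.3000 / 10.4 = 0.6058.
z_effort = (5.02 − 5.26) / 1.04 = -0.2400 / 1.04 = -0.2308.
z_P − z_E = 0.6058 − (-0.2308) = 0.8366.
E = 0.8366 / √2 = 0.8366 / 1.41421 = 0.5916 ≈ 0.59.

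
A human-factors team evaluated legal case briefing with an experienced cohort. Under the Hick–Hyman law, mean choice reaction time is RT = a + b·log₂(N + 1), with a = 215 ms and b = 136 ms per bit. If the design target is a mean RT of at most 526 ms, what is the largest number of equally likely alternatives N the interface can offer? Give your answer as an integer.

3

Set 215 + 136·log₂(N + 1) ≤ 526.
log₂(N + 1) ≤ (526 − 215) / 136 = 2.2868.
N + 1 ≤ 2^2.2868 = 4.8797.
N ≤ 3.8797, so the largest integer N is 3.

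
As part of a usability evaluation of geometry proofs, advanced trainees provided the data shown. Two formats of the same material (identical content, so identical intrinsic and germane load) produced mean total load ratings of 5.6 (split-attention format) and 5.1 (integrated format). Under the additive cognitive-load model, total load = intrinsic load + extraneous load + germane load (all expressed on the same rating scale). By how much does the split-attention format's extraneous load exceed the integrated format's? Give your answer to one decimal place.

Intrinsic and germane load are equal across formats, so the difference in total load equals the difference in extraneous load.
Extraneous-load difference = 5.6 − 5.1 = 0.5.

0.5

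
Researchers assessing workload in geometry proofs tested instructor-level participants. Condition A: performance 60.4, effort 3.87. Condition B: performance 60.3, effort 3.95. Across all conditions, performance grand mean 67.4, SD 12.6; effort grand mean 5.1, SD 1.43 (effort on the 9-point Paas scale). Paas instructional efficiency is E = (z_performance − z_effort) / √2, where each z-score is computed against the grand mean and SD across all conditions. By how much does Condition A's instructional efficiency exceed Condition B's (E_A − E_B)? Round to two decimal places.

Condition A: z_P = (60.4 − 67.4)/12.6 = -0.5556; z_E = (3.87 − 5.1)/1.43 = -0.8601; E_A = (-0.5556 − (-0.8601))/√2 = 0.2153.
Condition B: z_P = (60.3 − 67.4)/12.6 = -0.5635; z_E = (3.95 − 5.1)/1.43 = -0.8042; E_B = (-0.5635 − (-0.8042))/√2 = 0.1702.
E_A − E_B = 0.2153 − 0.1702 = 0.0451 ≈ 0.05.

0.05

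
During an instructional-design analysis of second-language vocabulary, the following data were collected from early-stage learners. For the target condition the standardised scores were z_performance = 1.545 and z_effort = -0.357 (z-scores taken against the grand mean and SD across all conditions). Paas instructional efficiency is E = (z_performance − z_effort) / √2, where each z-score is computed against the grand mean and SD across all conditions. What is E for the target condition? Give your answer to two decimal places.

1.34

z_P − z_E = 1.545 − (-0.357) = 1.9020.
E = 1.9020 / √2 = 1.9020 / 1.41421 = 1.3449 ≈ 1.34.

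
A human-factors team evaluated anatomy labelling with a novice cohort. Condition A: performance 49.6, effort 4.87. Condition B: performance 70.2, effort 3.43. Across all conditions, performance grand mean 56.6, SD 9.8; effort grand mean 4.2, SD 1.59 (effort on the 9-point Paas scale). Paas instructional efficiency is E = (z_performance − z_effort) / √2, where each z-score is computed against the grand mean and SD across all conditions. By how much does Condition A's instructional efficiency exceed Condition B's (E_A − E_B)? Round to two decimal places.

Condition A: z_P = (49.6 − 56.6)/9.8 = -0.7143; z_E = (4.87 − 4.2)/1.59 = 0.4214; E_A = (-0.7143 − 0.4214)/√2 = -0.8031.
Condition B: z_P = (70.2 − 56.6)/9.8 = 1.3878; z_E = (3.43 − 4.2)/1.59 = -0.4843; E_B = (1.3878 − (-0.4843))/√2 = 1.3238.
E_A − E_B = -0.8031 − 1.3238 = -2.1269 ≈ -2.13.

-2.13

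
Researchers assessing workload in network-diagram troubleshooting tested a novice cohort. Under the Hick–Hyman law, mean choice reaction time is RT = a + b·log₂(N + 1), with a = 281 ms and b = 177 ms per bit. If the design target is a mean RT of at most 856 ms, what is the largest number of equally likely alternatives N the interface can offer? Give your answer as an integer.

Set 281 + 177·log₂(N + 1) ≤ 856.
log₂(N + 1) ≤ (856 − 281) / 177 = 3.2486.
N + 1 ≤ 2^3.2486 = 9.5044.
N ≤ 8.5044, so the largest integer N is 8.

8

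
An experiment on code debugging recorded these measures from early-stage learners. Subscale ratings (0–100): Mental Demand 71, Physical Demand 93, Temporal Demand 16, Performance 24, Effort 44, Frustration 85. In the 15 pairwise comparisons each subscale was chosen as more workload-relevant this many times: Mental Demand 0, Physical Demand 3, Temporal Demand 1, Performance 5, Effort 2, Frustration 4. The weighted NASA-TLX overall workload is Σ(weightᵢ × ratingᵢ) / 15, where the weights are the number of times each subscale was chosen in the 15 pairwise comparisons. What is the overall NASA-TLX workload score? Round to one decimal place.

The tallies are the weights (they sum to 15).
Weighted sum = 0·71 + 3·93 + 1·16 + 5·24 + 2·44 + 4·85
            = 0 + 279 + 16 + 120 + 88 + 340 = 843.
Overall workload = 843 / 15 = 56.2000 ≈ 56.2.

56.2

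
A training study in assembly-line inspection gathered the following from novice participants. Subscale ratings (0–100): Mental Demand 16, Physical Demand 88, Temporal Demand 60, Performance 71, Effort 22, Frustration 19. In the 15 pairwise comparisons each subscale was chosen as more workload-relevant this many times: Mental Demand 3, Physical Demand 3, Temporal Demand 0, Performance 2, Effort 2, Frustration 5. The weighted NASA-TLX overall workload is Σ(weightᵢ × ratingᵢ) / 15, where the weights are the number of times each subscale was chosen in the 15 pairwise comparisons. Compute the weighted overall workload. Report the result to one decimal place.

The tallies are the weights (they sum to 15).
Weighted sum = 3·16 + 3·88 + 0·60 + 2·71 + 2·22 + 5·19
            = 48 + 264 + 0 + 142 + 44 + 95 = 593.
Overall workload = 593 / 15 = 39.5333 ≈ 39.5.

39.5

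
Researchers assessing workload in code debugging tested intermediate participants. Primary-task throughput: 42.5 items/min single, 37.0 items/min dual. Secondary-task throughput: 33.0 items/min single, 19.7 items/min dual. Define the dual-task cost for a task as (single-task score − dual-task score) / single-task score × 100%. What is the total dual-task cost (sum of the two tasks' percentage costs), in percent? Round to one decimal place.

Primary cost = (42.5 − 37.0) / 42.5 × 100% = 12.9412%.
Secondary cost = (33.0 − 19.7) / 33.0 × 100% = 40.3030%.
Total = 12.9412% + 40.3030% = 53.2442% ≈ 53.2%.

53.2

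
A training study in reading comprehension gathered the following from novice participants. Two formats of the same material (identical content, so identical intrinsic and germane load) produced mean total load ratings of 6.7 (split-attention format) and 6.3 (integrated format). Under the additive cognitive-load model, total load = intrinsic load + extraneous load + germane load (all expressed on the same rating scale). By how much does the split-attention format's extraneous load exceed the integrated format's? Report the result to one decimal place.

0.4

Intrinsic and germane load are equal across formats, so the difference in total load equals the difference in extraneous load.
Extraneous-load difference = 6.7 − 6.3 = 0.4.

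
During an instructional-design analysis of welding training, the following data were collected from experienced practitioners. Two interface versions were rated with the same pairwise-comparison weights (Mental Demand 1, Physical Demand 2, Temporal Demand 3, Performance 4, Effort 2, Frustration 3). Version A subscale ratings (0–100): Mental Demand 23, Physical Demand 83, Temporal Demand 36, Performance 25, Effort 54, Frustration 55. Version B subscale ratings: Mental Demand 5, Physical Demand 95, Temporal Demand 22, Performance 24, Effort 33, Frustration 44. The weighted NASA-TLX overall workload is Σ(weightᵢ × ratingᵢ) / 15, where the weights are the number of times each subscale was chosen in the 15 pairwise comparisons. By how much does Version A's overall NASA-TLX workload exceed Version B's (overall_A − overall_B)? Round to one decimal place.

7.7

Version A weighted sum = 1·23 + 2·83 + 3·36 + 4·25 + 2·54 + 3·55 = 23 + 166 + 108 + 100 + 108 + 165 = 670; overall_A = 670/15 = 44.6667.
Version B weighted sum = 1·5 + 2·95 + 3·22 + 4·24 + 2·33 + 3·44 = 5 + 190 + 66 + 96 + 66 + 132 = 555; overall_B = 555/15 = 37.0000.
Difference = 44.6667 − 37.0000 = 7.6667 ≈ 7.7.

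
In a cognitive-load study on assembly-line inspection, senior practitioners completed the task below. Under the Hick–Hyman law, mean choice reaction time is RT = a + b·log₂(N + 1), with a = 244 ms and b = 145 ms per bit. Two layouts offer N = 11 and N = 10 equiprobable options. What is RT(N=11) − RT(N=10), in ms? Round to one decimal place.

18.2

RT(11) = 244 + 145·log₂(12) = 244 + 145·3.5850 = 763.8250 ms.
RT(10) = 244 + 145·log₂(11) = 244 + 145·3.4594 = 745.6130 ms.
Difference = 763.8250 − 745.6130 = 18.2120 ≈ 18.2 ms.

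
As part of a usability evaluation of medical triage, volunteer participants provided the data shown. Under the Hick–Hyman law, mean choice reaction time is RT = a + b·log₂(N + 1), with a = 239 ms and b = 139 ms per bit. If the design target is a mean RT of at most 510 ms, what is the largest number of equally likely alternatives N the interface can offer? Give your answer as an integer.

2

Set 239 + 139·log₂(N + 1) ≤ 510.
log₂(N + 1) ≤ (510 − 239) / 139 = 1.9496.
N + 1 ≤ 2^1.9496 = 3.8627.
N ≤ 2.8627, so the largest integer N is 2.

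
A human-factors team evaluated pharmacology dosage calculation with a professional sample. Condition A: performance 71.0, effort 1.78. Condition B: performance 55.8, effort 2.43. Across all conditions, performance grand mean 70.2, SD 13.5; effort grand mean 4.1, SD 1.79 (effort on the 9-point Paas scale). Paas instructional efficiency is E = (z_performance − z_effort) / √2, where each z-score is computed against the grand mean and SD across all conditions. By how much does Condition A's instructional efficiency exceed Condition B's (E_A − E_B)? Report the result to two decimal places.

1.05

Condition A: z_P = (71.0 − 70.2)/13.5 = 0.0593; z_E = (1.78 − 4.1)/1.79 = -1.2961; E_A = (0.0593 − (-1.2961))/√2 = 0.9584.
Condition B: z_P = (55.8 − 70.2)/13.5 = -1.0667; z_E = (2.43 − 4.1)/1.79 = -0.9330; E_B = (-1.0667 − (-0.9330))/√2 = -0.0945.
E_A − E_B = 0.9584 − (-0.0945) = 1.0529 ≈ 1.05.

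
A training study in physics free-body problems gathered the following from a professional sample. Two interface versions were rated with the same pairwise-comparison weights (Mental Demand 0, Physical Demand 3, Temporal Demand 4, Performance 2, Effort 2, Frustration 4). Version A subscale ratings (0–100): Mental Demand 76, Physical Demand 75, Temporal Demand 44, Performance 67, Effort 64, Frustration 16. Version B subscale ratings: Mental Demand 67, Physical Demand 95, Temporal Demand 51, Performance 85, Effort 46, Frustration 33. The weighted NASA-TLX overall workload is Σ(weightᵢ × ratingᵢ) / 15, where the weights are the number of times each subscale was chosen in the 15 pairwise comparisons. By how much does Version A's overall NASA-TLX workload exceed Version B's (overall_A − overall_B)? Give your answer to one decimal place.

Version A weighted sum = 0·76 + 3·75 + 4·44 + 2·67 + 2·64 + 4·16 = 0 + 225 + 176 + 134 + 128 + 64 = 727; overall_A = 727/15 = 48.4667.
Version B weighted sum = 0·67 + 3·95 + 4·51 + 2·85 + 2·46 + 4·33 = 0 + 285 + 204 + 170 + 92 + 132 = 883; overall_B = 883/15 = 58.8667.
Difference = 48.4667 − 58.8667 = -10.4000 ≈ -10.4.

-10.4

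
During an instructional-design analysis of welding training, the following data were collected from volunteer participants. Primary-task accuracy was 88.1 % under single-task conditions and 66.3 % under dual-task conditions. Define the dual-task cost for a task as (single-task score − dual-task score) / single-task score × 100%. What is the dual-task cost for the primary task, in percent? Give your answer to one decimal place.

24.7

Cost = (88.1 − 66.3) / 88.1 × 100%
     = 21.8000 / 88.1 × 100% = 24.7446%.
≈ 24.7%.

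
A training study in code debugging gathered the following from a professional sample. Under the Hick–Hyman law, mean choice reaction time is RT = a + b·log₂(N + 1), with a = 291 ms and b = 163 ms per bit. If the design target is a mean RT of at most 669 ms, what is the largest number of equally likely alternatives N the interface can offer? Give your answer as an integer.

Set 291 + 163·log₂(N + 1) ≤ 669.
log₂(N + 1) ≤ (669 − 291) / 163 = 2.3190.
N + 1 ≤ 2^2.3190 = 4.9899.
N ≤ 3.9899, so the largest integer N is 3.

3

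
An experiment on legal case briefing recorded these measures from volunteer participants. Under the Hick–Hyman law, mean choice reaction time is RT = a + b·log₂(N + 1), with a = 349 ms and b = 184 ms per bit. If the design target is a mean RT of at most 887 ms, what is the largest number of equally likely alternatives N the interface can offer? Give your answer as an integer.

Set 349 + 184·log₂(N + 1) ≤ 887.
log₂(N + 1) ≤ (887 − 349) / 184 = 2.9239.
N + 1 ≤ 2^2.9239 = 7.5889.
N ≤ 6.5889, so the largest integer N is 6.

6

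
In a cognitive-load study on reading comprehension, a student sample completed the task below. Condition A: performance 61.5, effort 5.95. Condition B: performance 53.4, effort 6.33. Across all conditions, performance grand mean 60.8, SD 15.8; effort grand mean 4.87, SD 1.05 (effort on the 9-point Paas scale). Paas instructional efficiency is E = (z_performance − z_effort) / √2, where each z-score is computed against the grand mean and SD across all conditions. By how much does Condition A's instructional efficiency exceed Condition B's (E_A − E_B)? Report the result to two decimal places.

Condition A: z_P = (61.5 − 60.8)/15.8 = 0.0443; z_E = (5.95 − 4.87)/1.05 = 1.0286; E_A = (0.0443 − 1.0286)/√2 = -0.6960.
Condition B: z_P = (53.4 − 60.8)/15.8 = -0.4684; z_E = (6.33 − 4.87)/1.05 = 1.3905; E_B = (-0.4684 − 1.3905)/√2 = -1.3144.
E_A − E_B = -0.6960 − (-1.3144) = 0.6184 ≈ 0.62.

0.62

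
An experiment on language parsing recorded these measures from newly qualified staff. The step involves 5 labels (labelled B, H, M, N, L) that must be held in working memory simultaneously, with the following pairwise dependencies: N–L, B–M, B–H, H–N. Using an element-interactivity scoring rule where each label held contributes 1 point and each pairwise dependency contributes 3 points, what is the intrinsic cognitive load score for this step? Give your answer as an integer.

Count of labels held simultaneously: 5.
Count of pairwise dependencies listed: 4.
Element contribution: 5 × 1 = 5.
Interaction contribution: 4 × 3 = 12.
Intrinsic load = 5 + 12 = 17.

17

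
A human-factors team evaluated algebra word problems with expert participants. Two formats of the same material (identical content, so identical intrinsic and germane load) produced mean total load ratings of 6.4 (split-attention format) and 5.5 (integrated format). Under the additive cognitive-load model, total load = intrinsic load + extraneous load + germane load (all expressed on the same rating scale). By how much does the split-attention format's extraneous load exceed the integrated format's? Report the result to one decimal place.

Intrinsic and germane load are equal across formats, so the difference in total load equals the difference in extraneous load.
Extraneous-load difference = 6.4 − 5.5 = 0.9.

0.9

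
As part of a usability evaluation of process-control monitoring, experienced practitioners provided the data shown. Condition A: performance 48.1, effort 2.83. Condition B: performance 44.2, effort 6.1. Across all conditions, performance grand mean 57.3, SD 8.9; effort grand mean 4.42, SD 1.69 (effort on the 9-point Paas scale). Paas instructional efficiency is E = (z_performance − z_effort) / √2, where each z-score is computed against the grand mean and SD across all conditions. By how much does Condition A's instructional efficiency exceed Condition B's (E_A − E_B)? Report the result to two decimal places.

1.68

Condition A: z_P = (48.1 − 57.3)/8.9 = -1.0337; z_E = (2.83 − 4.42)/1.69 = -0.9408; E_A = (-1.0337 − (-0.9408))/√2 = -0.0657.
Condition B: z_P = (44.2 − 57.3)/8.9 = -1.4719; z_E = (6.1 − 4.42)/1.69 = 0.9941; E_B = (-1.4719 − 0.9941)/√2 = -1.7437.
E_A − E_B = -0.0657 − (-1.7437) = 1.6780 ≈ 1.68.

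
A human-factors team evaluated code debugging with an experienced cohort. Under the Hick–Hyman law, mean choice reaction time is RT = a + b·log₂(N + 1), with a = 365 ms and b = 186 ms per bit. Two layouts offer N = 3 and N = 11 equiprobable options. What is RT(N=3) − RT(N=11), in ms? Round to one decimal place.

RT(3) = 365 + 186·log₂(4) = 365 + 186·2.0000 = 737.0000 ms.
RT(11) = 365 + 186·log₂(12) = 365 + 186·3.5850 = 1031.8100 ms.
Difference = 737.0000 − 1031.8100 = -294.8100 ≈ -294.8 ms.

-294.8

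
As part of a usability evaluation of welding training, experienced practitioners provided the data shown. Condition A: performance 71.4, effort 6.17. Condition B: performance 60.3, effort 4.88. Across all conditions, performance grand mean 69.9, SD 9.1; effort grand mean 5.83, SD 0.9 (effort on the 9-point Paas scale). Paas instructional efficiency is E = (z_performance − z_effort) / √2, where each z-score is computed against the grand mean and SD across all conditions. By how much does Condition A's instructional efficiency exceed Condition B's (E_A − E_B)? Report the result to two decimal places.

-0.15

Condition A: z_P = (71.4 − 69.9)/9.1 = 0.1648; z_E = (6.17 − 5.83)/0.9 = 0.3778; E_A = (0.1648 − 0.3778)/√2 = -0.1506.
Condition B: z_P = (60.3 − 69.9)/9.1 = -1.0549; z_E = (4.88 − 5.83)/0.9 = -1.0556; E_B = (-1.0549 − (-1.0556))/√2 = 0.0005.
E_A − E_B = -0.1506 − 0.0005 = -0.1511 ≈ -0.15.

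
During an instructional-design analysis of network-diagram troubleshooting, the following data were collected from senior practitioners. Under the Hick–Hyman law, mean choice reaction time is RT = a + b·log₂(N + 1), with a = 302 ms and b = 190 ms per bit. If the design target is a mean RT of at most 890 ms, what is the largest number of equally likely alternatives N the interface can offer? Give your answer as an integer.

Set 302 + 190·log₂(N + 1) ≤ 890.
log₂(N + 1) ≤ (890 − 302) / 190 = 3.0947.
N + 1 ≤ 2^3.0947 = 8.5427.
N ≤ 7.5427, so the largest integer N is 7.

7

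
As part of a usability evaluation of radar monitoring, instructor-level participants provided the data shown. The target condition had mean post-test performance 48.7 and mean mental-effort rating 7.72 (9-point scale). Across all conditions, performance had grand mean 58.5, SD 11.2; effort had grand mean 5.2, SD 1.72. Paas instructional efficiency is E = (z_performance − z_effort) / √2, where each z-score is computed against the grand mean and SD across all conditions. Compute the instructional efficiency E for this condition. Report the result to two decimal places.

-1.65

z_performance = (48.7 − 58.5) / 11.2 = -9.8000 / 11.2 = -0.8750.
z_effort = (7.72 − 5.2) / 1.72 = 2.5200 / 1.72 = 1.4651.
z_P − z_E = -0.8750 − 1.4651 = -2.3401.
E = -2.3401 / √2 = -2.3401 / 1.41421 = -1.6547 ≈ -1.65.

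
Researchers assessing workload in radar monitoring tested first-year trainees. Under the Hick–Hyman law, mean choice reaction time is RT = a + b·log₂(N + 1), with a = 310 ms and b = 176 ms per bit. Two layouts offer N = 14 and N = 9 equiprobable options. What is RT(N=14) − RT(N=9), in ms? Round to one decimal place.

RT(14) = 310 + 176·log₂(15) = 310 + 176·3.9069 = 997.6144 ms.
RT(9) = 310 + 176·log₂(10) = 310 + 176·3.3219 = 894.6544 ms.
Difference = 997.6144 − 894.6544 = 102.9600 ≈ 103.0 ms.

103.0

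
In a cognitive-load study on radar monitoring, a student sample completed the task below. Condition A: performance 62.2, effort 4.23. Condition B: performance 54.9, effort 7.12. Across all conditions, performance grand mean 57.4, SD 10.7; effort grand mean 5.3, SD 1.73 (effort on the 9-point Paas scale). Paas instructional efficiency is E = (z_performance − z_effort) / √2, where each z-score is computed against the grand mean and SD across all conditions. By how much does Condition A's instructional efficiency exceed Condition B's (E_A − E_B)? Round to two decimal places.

1.66

Condition A: z_P = (62.2 − 57.4)/10.7 = 0.4486; z_E = (4.23 − 5.3)/1.73 = -0.6185; E_A = (0.4486 − (-0.6185))/√2 = 0.7546.
Condition B: z_P = (54.9 − 57.4)/10.7 = -0.2336; z_E = (7.12 − 5.3)/1.73 = 1.0520; E_B = (-0.2336 − 1.0520)/√2 = -0.9091.
E_A − E_B = 0.7546 − (-0.9091) = 1.6637 ≈ 1.66.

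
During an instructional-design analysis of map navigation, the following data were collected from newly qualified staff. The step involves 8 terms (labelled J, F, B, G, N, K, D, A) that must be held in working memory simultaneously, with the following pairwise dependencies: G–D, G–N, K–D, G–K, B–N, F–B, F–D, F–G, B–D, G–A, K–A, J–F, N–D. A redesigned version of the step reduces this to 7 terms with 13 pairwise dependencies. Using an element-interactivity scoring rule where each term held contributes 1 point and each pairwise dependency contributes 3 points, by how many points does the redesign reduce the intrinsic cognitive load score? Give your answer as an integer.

1

Original: 8 × 1 + 13 × 3 = 8 + 39 = 47.
Redesigned: 7 × 1 + 13 × 3 = 7 + 39 = 46.
Reduction = 47 − 46 = 1.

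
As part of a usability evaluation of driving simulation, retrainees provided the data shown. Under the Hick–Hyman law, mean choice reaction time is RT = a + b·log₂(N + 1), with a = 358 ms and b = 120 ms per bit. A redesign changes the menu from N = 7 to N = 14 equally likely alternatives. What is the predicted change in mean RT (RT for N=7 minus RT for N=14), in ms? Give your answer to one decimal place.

RT(7) = 358 + 120·log₂(8) = 358 + 120·3.0000 = 718.0000 ms.
RT(14) = 358 + 120·log₂(15) = 358 + 120·3.9069 = 826.8280 ms.
Difference = 718.0000 − 826.8280 = -108.8280 ≈ -108.8 ms.

-108.8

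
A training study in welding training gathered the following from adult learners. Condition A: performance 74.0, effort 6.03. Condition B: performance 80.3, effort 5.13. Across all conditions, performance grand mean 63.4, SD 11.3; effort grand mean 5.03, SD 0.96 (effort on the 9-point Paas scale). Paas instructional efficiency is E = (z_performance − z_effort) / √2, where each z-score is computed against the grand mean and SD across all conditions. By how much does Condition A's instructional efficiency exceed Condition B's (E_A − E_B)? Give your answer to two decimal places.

Condition A: z_P = (74.0 − 63.4)/11.3 = 0.9381; z_E = (6.03 − 5.03)/0.96 = 1.0417; E_A = (0.9381 − 1.0417)/√2 = -0.0733.
Condition B: z_P = (80.3 − 63.4)/11.3 = 1.4956; z_E = (5.13 − 5.03)/0.96 = 0.1042; E_B = (1.4956 − 0.1042)/√2 = 0.9839.
E_A − E_B = -0.0733 − 0.9839 = -1.0572 ≈ -1.06.

-1.06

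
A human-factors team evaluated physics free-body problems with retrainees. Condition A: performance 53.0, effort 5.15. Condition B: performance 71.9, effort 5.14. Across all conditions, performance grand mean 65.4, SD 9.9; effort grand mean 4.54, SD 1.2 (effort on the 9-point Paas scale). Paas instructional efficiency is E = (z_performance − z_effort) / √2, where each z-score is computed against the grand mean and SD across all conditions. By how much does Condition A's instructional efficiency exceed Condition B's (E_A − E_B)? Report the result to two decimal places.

Condition A: z_P = (53.0 − 65.4)/9.9 = -1.2525; z_E = (5.15 − 4.54)/1.2 = 0.5083; E_A = (-1.2525 − 0.5083)/√2 = -1.2451.
Condition B: z_P = (71.9 − 65.4)/9.9 = 0.6566; z_E = (5.14 − 4.54)/1.2 = 0.5000; E_B = (0.6566 − 0.5000)/√2 = 0.1107.
E_A − E_B = -1.2451 − 0.1107 = -1.3558 ≈ -1.36.

-1.36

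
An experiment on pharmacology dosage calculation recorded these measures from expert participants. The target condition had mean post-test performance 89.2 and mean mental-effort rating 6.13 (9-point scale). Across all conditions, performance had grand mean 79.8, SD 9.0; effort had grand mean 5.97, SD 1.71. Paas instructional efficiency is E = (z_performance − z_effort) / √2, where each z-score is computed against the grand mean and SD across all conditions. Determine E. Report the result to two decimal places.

z_performance = (89.2 − 79.8) / 9.0 = 9.4000 / 9.0 = 1.0444.
z_effort = (6.13 − 5.97) / 1.71 = 0.1600 / 1.71 = 0.0936.
z_P − z_E = 1.0444 − 0.0936 = 0.9508.
E = 0.9508 / √2 = 0.9508 / 1.41421 = 0.6723 ≈ 0.67.

0.67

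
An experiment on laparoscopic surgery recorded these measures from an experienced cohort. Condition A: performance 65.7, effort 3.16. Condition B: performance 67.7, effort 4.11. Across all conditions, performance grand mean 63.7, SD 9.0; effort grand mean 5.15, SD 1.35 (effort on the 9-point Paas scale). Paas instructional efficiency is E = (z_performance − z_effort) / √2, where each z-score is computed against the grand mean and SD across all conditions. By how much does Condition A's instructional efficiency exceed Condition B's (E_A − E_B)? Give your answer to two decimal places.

0.34

Condition A: z_P = (65.7 − 63.7)/9.0 = 0.2222; z_E = (3.16 − 5.15)/1.35 = -1.4741; E_A = (0.2222 − (-1.4741))/√2 = 1.1995.
Condition B: z_P = (67.7 − 63.7)/9.0 = 0.4444; z_E = (4.11 − 5.15)/1.35 = -0.7704; E_B = (0.4444 − (-0.7704))/√2 = 0.8590.
E_A − E_B = 1.1995 − 0.8590 = 0.3405 ≈ 0.34.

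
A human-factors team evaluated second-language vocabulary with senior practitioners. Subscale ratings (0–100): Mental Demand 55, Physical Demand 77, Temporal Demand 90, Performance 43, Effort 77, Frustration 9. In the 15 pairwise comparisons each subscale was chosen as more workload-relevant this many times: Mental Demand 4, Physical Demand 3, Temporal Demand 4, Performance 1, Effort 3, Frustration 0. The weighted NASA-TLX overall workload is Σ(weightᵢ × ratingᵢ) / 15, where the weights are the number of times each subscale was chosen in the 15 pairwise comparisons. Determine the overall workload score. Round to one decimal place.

72.3

The tallies are the weights (they sum to 15).
Weighted sum = 4·55 + 3·77 + 4·90 + 1·43 + 3·77 + 0·9
            = 220 + 231 + 360 + 43 + 231 + 0 = 1085.
Overall workload = 1085 / 15 = 72.3333 ≈ 72.3.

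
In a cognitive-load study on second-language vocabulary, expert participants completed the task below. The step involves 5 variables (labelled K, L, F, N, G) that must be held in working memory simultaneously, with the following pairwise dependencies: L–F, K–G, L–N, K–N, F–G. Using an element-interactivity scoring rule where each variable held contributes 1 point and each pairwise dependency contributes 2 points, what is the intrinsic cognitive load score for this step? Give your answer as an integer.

Count of variables held simultaneously: 5.
Count of pairwise dependencies listed: 5.
Element contribution: 5 × 1 = 5.
Interaction contribution: 5 × 2 = 10.
Intrinsic load = 5 + 10 = 15.

15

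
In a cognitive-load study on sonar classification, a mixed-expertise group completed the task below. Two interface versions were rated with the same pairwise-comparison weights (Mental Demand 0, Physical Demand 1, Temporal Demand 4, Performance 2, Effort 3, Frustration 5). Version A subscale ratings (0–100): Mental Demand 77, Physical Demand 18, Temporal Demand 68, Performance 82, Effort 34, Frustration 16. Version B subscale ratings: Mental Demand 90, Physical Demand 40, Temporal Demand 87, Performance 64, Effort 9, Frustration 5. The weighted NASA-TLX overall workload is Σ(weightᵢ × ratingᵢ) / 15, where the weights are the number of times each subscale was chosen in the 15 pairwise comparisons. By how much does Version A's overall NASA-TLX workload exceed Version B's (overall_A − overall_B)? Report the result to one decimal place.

4.5

Version A weighted sum = 0·77 + 1·18 + 4·68 + 2·82 + 3·34 + 5·16 = 0 + 18 + 272 + 164 + 102 + 80 = 636; overall_A = 636/15 = 42.4000.
Version B weighted sum = 0·90 + 1·40 + 4·87 + 2·64 + 3·9 + 5·5 = 0 + 40 + 348 + 128 + 27 + 25 = 568; overall_B = 568/15 = 37.8667.
Difference = 42.4000 − 37.8667 = 4.5333 ≈ 4.5.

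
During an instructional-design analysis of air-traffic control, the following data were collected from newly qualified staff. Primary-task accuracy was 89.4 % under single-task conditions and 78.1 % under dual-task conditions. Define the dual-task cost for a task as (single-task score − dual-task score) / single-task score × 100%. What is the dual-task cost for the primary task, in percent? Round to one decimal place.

12.6

Cost = (89.4 − 78.1) / 89.4 × 100%
     = 11.3000 / 89.4 × 100% = 12.6398%.
≈ 12.6%.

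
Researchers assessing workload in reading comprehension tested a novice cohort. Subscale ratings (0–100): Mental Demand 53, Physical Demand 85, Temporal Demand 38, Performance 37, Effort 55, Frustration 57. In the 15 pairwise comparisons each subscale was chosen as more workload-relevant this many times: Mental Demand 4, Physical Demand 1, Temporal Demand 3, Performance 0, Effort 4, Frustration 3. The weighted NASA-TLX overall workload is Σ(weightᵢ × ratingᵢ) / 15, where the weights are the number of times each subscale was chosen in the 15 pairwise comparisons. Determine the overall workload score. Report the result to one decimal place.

53.5

The tallies are the weights (they sum to 15).
Weighted sum = 4·53 + 1·85 + 3·38 + 0·37 + 4·55 + 3·57
            = 212 + 85 + 114 + 0 + 220 + 171 = 802.
Overall workload = 802 / 15 = 53.4667 ≈ 53.5.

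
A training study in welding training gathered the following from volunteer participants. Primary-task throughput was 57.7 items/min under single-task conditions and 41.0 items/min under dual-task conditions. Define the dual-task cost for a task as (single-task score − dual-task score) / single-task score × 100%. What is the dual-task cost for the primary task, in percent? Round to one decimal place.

28.9

Cost = (57.7 − 41.0) / 57.7 × 100%
     = 16.7000 / 57.7 × 100% = 28.9428%.
≈ 28.9%.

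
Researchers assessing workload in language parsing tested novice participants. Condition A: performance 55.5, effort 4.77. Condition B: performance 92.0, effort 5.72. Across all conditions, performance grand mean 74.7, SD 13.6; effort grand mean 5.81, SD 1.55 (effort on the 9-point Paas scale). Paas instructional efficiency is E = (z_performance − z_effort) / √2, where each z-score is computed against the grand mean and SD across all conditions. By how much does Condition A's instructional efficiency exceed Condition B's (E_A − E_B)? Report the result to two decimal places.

Condition A: z_P = (55.5 − 74.7)/13.6 = -1.4118; z_E = (4.77 − 5.81)/1.55 = -0.6710; E_A = (-1.4118 − (-0.6710))/√2 = -0.5238.
Condition B: z_P = (92.0 − 74.7)/13.6 = 1.2721; z_E = (5.72 − 5.81)/1.55 = -0.0581; E_B = (1.2721 − (-0.0581))/√2 = 0.9406.
E_A − E_B = -0.5238 − 0.9406 = -1.4644 ≈ -1.46.

-1.46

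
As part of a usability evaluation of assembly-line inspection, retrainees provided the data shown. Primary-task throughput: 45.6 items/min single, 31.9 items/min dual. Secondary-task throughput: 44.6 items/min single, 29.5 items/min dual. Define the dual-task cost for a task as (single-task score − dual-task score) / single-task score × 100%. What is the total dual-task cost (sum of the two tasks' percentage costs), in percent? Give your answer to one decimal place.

Primary cost = (45.6 − 31.9) / 45.6 × 100% = 30.0439%.
Secondary cost = (44.6 − 29.5) / 44.6 × 100% = 33.8565%.
Total = 30.0439% + 33.8565% = 63.9004% ≈ 63.9%.

63.9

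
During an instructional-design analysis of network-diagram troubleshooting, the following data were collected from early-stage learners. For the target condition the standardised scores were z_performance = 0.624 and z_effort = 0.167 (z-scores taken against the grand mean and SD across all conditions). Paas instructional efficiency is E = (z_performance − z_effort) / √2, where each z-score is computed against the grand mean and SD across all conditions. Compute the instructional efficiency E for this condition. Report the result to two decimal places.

z_P − z_E = 0.624 − 0.167 = 0.4570.
E = 0.4570 / √2 = 0.4570 / 1.41421 = 0.3231 ≈ 0.32.

0.32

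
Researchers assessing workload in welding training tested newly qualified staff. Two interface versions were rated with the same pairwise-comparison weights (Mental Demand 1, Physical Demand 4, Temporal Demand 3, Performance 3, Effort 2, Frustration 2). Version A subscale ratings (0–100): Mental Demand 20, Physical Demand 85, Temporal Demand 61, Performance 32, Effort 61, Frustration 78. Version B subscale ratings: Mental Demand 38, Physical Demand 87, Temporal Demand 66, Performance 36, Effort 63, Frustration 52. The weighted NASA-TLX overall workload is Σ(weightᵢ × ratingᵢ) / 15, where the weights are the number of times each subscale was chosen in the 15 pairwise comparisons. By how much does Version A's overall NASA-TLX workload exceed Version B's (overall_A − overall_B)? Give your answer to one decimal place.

-0.3

Version A weighted sum = 1·20 + 4·85 + 3·61 + 3·32 + 2·61 + 2·78 = 20 + 340 + 183 + 96 + 122 + 156 = 917; overall_A = 917/15 = 61.1333.
Version B weighted sum = 1·38 + 4·87 + 3·66 + 3·36 + 2·63 + 2·52 = 38 + 348 + 198 + 108 + 126 + 104 = 922; overall_B = 922/15 = 61.4667.
Difference = 61.1333 − 61.4667 = -0.3334 ≈ -0.3.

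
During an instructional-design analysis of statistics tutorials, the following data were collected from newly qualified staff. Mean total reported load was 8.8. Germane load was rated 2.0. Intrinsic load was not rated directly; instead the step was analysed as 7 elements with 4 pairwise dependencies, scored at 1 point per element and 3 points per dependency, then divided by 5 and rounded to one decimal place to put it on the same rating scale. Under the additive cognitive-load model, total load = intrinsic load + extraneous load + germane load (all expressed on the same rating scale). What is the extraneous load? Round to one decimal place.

3.0

Intrinsic (element-interactivity): (7 × 1 + 4 × 3) / 5 = 19 / 5 = 3.8000 → 3.8.
extraneous load = total − intrinsic − germane
             = 8.8 − 3.8 − 2.0 = 3.0.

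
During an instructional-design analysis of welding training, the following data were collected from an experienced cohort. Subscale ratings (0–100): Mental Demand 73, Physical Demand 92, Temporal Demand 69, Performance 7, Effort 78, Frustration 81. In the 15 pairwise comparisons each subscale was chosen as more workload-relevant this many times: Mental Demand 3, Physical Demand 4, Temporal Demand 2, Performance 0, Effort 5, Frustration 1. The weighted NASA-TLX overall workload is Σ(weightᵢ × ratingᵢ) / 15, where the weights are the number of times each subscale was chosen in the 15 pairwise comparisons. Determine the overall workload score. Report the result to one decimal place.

79.7

The tallies are the weights (they sum to 15).
Weighted sum = 3·73 + 4·92 + 2·69 + 0·7 + 5·78 + 1·81
            = 219 + 368 + 138 + 0 + 390 + 81 = 1196.
Overall workload = 1196 / 15 = 79.7333 ≈ 79.7.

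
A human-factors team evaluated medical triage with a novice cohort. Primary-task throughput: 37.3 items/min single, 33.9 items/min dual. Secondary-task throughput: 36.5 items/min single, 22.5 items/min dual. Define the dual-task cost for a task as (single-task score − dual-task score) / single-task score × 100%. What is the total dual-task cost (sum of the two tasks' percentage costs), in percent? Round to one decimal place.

Primary cost = (37.3 − 33.9) / 37.3 × 100% = 9.1153%.
Secondary cost = (36.5 − 22.5) / 36.5 × 100% = 38.3562%.
Total = 9.1153% + 38.3562% = 47.4715% ≈ 47.5%.

47.5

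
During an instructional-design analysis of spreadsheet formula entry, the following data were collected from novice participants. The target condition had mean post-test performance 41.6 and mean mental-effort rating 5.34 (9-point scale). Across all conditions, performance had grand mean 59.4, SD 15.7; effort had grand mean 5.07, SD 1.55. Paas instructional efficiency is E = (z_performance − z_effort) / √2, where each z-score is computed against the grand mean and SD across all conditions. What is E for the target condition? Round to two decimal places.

z_performance = (41.6 − 59.4) / 15.7 = -17.8000 / 15.7 = -1.1338.
z_effort = (5.34 − 5.07) / 1.55 = 0.2700 / 1.55 = 0.1742.
z_P − z_E = -1.1338 − 0.1742 = -1.3080.
E = -1.3080 / √2 = -1.3080 / 1.41421 = -0.9249 ≈ -0.92.

-0.92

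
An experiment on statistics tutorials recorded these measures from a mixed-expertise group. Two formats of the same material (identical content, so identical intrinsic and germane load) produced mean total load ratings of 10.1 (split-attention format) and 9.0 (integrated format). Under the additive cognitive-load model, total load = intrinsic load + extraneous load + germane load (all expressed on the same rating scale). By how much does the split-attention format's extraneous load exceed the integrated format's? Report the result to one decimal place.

1.1

Intrinsic and germane load are equal across formats, so the difference in total load equals the difference in extraneous load.
Extraneous-load difference = 10.1 − 9.0 = 1.1.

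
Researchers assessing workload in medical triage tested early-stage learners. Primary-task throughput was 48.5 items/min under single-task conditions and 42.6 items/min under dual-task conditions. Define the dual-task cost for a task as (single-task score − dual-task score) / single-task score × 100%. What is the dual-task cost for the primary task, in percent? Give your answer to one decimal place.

12.2

Cost = (48.5 − 42.6) / 48.5 × 100%
     = 5.9000 / 48.5 × 100% = 12.1649%.
≈ 12.2%.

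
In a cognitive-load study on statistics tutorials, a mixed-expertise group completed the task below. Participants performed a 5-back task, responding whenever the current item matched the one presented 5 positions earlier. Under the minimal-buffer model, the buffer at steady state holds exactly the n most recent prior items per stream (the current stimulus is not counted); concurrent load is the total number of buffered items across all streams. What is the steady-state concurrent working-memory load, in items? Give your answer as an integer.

The buffer holds the 5 most recent prior items.
Steady-state concurrent load = 5 items.

5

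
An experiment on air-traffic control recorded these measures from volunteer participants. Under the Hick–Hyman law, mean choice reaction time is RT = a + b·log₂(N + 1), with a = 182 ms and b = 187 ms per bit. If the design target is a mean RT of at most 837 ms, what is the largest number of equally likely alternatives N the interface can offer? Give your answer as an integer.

Set 182 + 187·log₂(N + 1) ≤ 837.
log₂(N + 1) ≤ (837 − 182) / 187 = 3.5027.
N + 1 ≤ 2^3.5027 = 11.3349.
N ≤ 10.3349, so the largest integer N is 10.

10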